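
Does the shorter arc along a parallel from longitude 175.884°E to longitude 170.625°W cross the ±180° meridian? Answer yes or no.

Yes

Naïve |-170.625 − 175.884| = 346.509° > 180°, so the shorter arc goes the other way round — across 180°.
Signed shortest Δλ = ((-170.625 − 175.884 + 180) mod 360) − 180 = 13.491°.
Going east by 13.491° from +175.884° passes through 180° before reaching -170.625°.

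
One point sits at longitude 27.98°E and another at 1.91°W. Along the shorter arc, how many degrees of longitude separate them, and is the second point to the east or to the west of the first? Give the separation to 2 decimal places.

29.89° west

Raw difference: -1.91 − 27.98 = -29.89°.
Normalise into (−180°, 180°]: -29.89° stays -29.89°.
Negative ⇒ the second point lies to the west; separation 29.89°.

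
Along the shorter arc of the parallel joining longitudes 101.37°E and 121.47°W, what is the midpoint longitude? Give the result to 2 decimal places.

Signed shortest Δλ from +101.37° to -121.47° is +137.16°.
Midpoint longitude = +101.37° + (+137.16°)/2 = +101.37° + 68.58° = +169.95°.
(The naïve average (+101.37 + -121.47)/2 = -10.05° is on the wrong side of the globe.)

169.95°E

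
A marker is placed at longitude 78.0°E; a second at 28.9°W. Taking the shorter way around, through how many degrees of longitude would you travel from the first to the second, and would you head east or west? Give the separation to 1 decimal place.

106.9° west

Raw difference: -28.9 − 78.0 = -106.9°.
Normalise into (−180°, 180°]: -106.9° stays -106.9°.
Negative ⇒ the second point lies to the west; separation 106.9°.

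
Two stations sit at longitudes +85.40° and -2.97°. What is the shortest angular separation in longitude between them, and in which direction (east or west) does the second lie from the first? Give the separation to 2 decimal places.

Raw difference: -2.97 − 85.40 = -88.37°.
Normalise into (−180°, 180°]: -88.37° stays -88.37°.
Negative ⇒ the second point lies to the west; separation 88.37°.

88.37° west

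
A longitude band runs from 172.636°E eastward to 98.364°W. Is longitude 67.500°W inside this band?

No

Band width going east from +172.636° to -98.364°: ((-98.364 − 172.636) mod 360) = 89.000°.
Offset of -67.500° east of the west edge: ((-67.500 − 172.636) mod 360) = 119.864°.
119.864° > 89.000° ⇒ outside.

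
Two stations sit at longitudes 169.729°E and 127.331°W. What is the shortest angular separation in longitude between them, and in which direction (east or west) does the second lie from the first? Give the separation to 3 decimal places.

62.940° east

Raw difference: -127.331 − 169.729 = -297.06°.
Normalise into (−180°, 180°]: -297.06° + 360° = 62.94°.
Positive ⇒ the second point lies to the east; separation 62.940°.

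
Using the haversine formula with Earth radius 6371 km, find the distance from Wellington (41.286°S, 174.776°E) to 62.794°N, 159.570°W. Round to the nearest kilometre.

Δλ = -159.570 − 174.776 = -334.346°; wrapped into (−180°, 180°]: 25.654°.
Δφ = 62.794 − -41.286 = 104.080°.
a = sin²(Δφ/2) + cos φ₁ · cos φ₂ · sin²(Δλ/2) = 0.638571.
c = 2·atan2(√a, √(1−a)) = 1.85161 rad → d = 6371·c ≈ 11796.63 km.

11797 km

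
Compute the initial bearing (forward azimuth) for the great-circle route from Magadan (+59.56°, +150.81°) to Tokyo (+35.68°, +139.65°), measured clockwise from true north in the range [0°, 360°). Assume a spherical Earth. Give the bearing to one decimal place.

201.9°

Δλ = 139.65 − 150.81 = -11.16°.
θ = atan2( sin Δλ · cos φ₂ , cos φ₁ · sin φ₂ − sin φ₁ · cos φ₂ · cos Δλ )
  = atan2(-0.15722, -0.39158) = -158.125° → normalised to [0°, 360°): 201.875°.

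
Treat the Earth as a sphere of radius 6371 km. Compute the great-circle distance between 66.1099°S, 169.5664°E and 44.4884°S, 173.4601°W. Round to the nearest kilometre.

2613 km

Δλ = -173.4601 − 169.5664 = -343.0265°; wrapped into (−180°, 180°]: 16.9735°.
Δφ = -44.4884 − -66.1099 = 21.6215°.
a = sin²(Δφ/2) + cos φ₁ · cos φ₂ · sin²(Δλ/2) = 0.041473.
c = 2·atan2(√a, √(1−a)) = 0.41017 rad → d = 6371·c ≈ 2613.19 km.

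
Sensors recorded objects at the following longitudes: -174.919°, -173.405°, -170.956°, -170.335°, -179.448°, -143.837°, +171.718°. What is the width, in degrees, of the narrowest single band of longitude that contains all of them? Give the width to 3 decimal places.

Sort the longitudes: -179.448°, -174.919°, -173.405°, -170.956°, -170.335°, -143.837°, +171.718°.
Eastward gaps between consecutive values (wrapping around): 4.529°, 1.514°, 2.449°, 0.621°, 26.498°, 315.555°, 8.834°.
Largest gap = 315.555° ⇒ minimal covering band is its complement: 360° − 315.555° = 44.445°.
Band runs from +171.718° eastward to -143.837°, crossing the antimeridian.

44.445°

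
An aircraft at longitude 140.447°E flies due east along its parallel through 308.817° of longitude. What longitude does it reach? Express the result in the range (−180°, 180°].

89.264°E

Start at +140.447°; shift +308.817° → +449.264°.
+449.264° lies outside (−180°, 180°]; subtract 360° → +89.264°.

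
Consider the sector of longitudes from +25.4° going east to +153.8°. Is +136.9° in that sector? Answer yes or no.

Yes

Band width going east from +25.4° to +153.8°: ((153.8 − 25.4) mod 360) = 128.4°.
Offset of +136.9° east of the west edge: ((136.9 − 25.4) mod 360) = 111.5°.
111.5° ≤ 128.4° ⇒ inside.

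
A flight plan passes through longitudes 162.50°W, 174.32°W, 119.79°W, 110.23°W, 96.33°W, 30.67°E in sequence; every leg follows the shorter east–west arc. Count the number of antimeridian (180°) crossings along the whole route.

0

Leg 1: -162.50° → -174.32°, shortest Δλ = -11.82° (west) — does not cross 180°.
Leg 2: -174.32° → -119.79°, shortest Δλ = 54.53° (east) — does not cross 180°.
Leg 3: -119.79° → -110.23°, shortest Δλ = 9.56° (east) — does not cross 180°.
Leg 4: -110.23° → -96.33°, shortest Δλ = 13.9° (east) — does not cross 180°.
Leg 5: -96.33° → +30.67°, shortest Δλ = 127.0° (east) — does not cross 180°.
Total crossings: 0.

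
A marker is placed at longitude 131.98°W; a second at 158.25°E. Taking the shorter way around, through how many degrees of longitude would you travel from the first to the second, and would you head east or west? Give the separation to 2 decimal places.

Raw difference: 158.25 − -131.98 = 290.23°.
Normalise into (−180°, 180°]: 290.23° − 360° = -69.77°.
Negative ⇒ the second point lies to the west; separation 69.77°.

69.77° west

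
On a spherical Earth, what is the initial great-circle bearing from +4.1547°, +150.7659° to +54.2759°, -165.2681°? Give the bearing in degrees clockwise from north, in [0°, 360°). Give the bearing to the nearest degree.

Δλ = -165.2681 − 150.7659 = -316.0340°; wrapped into (−180°, 180°]: 43.9660°.
θ = atan2( sin Δλ · cos φ₂ , cos φ₁ · sin φ₂ − sin φ₁ · cos φ₂ · cos Δλ )
  = atan2(0.40535, 0.77926) = 27.482° → normalised to [0°, 360°): 27.482°.

27°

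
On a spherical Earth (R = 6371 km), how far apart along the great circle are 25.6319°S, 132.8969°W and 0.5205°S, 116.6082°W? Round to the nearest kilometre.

3294 km

Δλ = -116.6082 − -132.8969 = 16.2887°.
Δφ = -0.5205 − -25.6319 = 25.1114°.
a = sin²(Δφ/2) + cos φ₁ · cos φ₂ · sin²(Δλ/2) = 0.065352.
c = 2·atan2(√a, √(1−a)) = 0.51702 rad → d = 6371·c ≈ 3293.93 km.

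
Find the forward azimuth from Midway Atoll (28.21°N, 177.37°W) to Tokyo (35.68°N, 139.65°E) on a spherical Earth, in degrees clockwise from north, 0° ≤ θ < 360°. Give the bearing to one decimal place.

Δλ = 139.65 − -177.37 = 317.02°; wrapped into (−180°, 180°]: -42.98°.
θ = atan2( sin Δλ · cos φ₂ , cos φ₁ · sin φ₂ − sin φ₁ · cos φ₂ · cos Δλ )
  = atan2(-0.55377, 0.23307) = -67.175° → normalised to [0°, 360°): 292.825°.

292.8°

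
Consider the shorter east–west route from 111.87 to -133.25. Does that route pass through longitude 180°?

Yes

Naïve |-133.25 − 111.87| = 245.12° > 180°, so the shorter arc goes the other way round — across 180°.
Signed shortest Δλ = ((-133.25 − 111.87 + 180) mod 360) − 180 = 114.88°.
Going east by 114.88° from +111.87° passes through 180° before reaching -133.25°.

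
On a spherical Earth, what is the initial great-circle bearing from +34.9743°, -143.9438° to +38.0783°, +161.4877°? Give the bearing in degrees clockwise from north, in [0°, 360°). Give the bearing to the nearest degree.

Δλ = 161.4877 − -143.9438 = 305.4315°; wrapped into (−180°, 180°]: -54.5685°.
θ = atan2( sin Δλ · cos φ₂ , cos φ₁ · sin φ₂ − sin φ₁ · cos φ₂ · cos Δλ )
  = atan2(-0.64139, 0.24378) = -69.189° → normalised to [0°, 360°): 290.811°.

291°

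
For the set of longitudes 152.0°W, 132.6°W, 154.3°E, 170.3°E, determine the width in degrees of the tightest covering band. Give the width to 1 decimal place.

73.1°

Sort the longitudes: -152.0°, -132.6°, +154.3°, +170.3°.
Eastward gaps between consecutive values (wrapping around): 19.4°, 286.9°, 16.0°, 37.7°.
Largest gap = 286.9° ⇒ minimal covering band is its complement: 360° − 286.9° = 73.1°.
Band runs from +154.3° eastward to -132.6°, crossing the antimeridian.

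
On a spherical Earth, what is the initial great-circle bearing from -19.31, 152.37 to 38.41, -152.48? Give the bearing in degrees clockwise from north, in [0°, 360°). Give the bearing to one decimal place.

Δλ = -152.48 − 152.37 = -304.85°; wrapped into (−180°, 180°]: 55.15°.
θ = atan2( sin Δλ · cos φ₂ , cos φ₁ · sin φ₂ − sin φ₁ · cos φ₂ · cos Δλ )
  = atan2(0.64305, 0.73440) = 41.206° → normalised to [0°, 360°): 41.206°.

41.2°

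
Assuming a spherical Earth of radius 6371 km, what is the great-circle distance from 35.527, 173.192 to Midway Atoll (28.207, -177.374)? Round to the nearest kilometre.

1206 km

Δλ = -177.374 − 173.192 = -350.566°; wrapped into (−180°, 180°]: 9.434°.
Δφ = 28.207 − 35.527 = -7.320°.
a = sin²(Δφ/2) + cos φ₁ · cos φ₂ · sin²(Δλ/2) = 0.008925.
c = 2·atan2(√a, √(1−a)) = 0.18923 rad → d = 6371·c ≈ 1205.56 km.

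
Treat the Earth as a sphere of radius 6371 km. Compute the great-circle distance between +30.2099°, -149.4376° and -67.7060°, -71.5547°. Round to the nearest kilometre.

12607 km

Δλ = -71.5547 − -149.4376 = 77.8829°.
Δφ = -67.7060 − 30.2099 = -97.9159°.
a = sin²(Δφ/2) + cos φ₁ · cos φ₂ · sin²(Δλ/2) = 0.698370.
c = 2·atan2(√a, √(1−a)) = 1.97876 rad → d = 6371·c ≈ 12606.68 km.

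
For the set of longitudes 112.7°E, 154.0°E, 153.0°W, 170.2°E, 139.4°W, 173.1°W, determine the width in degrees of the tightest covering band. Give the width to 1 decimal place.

107.9°

Sort the longitudes: -173.1°, -153.0°, -139.4°, +112.7°, +154.0°, +170.2°.
Eastward gaps between consecutive values (wrapping around): 20.1°, 13.6°, 252.1°, 41.3°, 16.2°, 16.7°.
Largest gap = 252.1° ⇒ minimal covering band is its complement: 360° − 252.1° = 107.9°.
Band runs from +112.7° eastward to -139.4°, crossing the antimeridian.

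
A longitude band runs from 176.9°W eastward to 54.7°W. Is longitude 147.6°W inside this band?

Yes

Band width going east from -176.9° to -54.7°: ((-54.7 − -176.9) mod 360) = 122.2°.
Offset of -147.6° east of the west edge: ((-147.6 − -176.9) mod 360) = 29.3°.
29.3° ≤ 122.2° ⇒ inside.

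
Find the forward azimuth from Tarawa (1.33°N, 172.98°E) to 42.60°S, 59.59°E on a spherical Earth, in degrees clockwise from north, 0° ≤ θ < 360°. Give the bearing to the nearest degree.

225°

Δλ = 59.59 − 172.98 = -113.39°.
θ = atan2( sin Δλ · cos φ₂ , cos φ₁ · sin φ₂ − sin φ₁ · cos φ₂ · cos Δλ )
  = atan2(-0.67561, -0.66991) = -134.757° → normalised to [0°, 360°): 225.243°.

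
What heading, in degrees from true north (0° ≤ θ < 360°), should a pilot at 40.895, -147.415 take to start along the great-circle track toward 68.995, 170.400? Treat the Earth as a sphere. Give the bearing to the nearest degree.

Δλ = 170.400 − -147.415 = 317.815°; wrapped into (−180°, 180°]: -42.185°.
θ = atan2( sin Δλ · cos φ₂ , cos φ₁ · sin φ₂ − sin φ₁ · cos φ₂ · cos Δλ )
  = atan2(-0.24071, 0.53180) = -24.353° → normalised to [0°, 360°): 335.647°.

336°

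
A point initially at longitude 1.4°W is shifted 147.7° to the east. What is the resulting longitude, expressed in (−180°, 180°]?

Start at -1.4°; shift +147.7° → +146.3°.
+146.3° already lies in (−180°, 180°].

146.3°E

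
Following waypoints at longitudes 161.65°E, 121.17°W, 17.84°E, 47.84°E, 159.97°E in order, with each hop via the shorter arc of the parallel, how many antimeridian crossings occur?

Leg 1: +161.65° → -121.17°, shortest Δλ = 77.18° (east) — crosses 180°.
Leg 2: -121.17° → +17.84°, shortest Δλ = 139.01° (east) — does not cross 180°.
Leg 3: +17.84° → +47.84°, shortest Δλ = 30.0° (east) — does not cross 180°.
Leg 4: +47.84° → +159.97°, shortest Δλ = 112.13° (east) — does not cross 180°.
Total crossings: 1.

1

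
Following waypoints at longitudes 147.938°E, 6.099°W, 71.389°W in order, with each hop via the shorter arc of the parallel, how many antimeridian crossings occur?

Leg 1: +147.938° → -6.099°, shortest Δλ = -154.037° (west) — does not cross 180°.
Leg 2: -6.099° → -71.389°, shortest Δλ = -65.29° (west) — does not cross 180°.
Total crossings: 0.

0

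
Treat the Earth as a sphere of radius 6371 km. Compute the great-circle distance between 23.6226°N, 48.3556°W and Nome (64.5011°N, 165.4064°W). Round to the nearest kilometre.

8840 km

Δλ = -165.4064 − -48.3556 = -117.0508°.
Δφ = 64.5011 − 23.6226 = 40.8785°.
a = sin²(Δφ/2) + cos φ₁ · cos φ₂ · sin²(Δλ/2) = 0.408848.
c = 2·atan2(√a, √(1−a)) = 1.38747 rad → d = 6371·c ≈ 8839.55 km.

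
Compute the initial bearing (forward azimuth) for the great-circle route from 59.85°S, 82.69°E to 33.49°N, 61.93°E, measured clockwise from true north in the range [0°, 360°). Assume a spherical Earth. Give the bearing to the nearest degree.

343°

Δλ = 61.93 − 82.69 = -20.76°.
θ = atan2( sin Δλ · cos φ₂ , cos φ₁ · sin φ₂ − sin φ₁ · cos φ₂ · cos Δλ )
  = atan2(-0.29561, 0.95148) = -17.259° → normalised to [0°, 360°): 342.741°.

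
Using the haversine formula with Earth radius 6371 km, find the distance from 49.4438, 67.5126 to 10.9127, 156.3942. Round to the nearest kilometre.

Δλ = 156.3942 − 67.5126 = 88.8816°.
Δφ = 10.9127 − 49.4438 = -38.5311°.
a = sin²(Δφ/2) + cos φ₁ · cos φ₂ · sin²(Δλ/2) = 0.421852.
c = 2·atan2(√a, √(1−a)) = 1.41386 rad → d = 6371·c ≈ 9007.69 km.

9008 km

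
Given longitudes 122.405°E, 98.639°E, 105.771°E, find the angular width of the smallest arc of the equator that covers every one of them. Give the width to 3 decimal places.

Sort the longitudes: +98.639°, +105.771°, +122.405°.
Eastward gaps between consecutive values (wrapping around): 7.132°, 16.634°, 336.234°.
Largest gap = 336.234° ⇒ minimal covering band is its complement: 360° − 336.234° = 23.766°.
Band runs from +98.639° eastward to +122.405°.

23.766°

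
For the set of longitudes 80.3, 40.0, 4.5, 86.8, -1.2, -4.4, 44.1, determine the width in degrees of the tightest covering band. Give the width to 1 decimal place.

Sort the longitudes: -4.4°, -1.2°, +4.5°, +40.0°, +44.1°, +80.3°, +86.8°.
Eastward gaps between consecutive values (wrapping around): 3.2°, 5.7°, 35.5°, 4.1°, 36.2°, 6.5°, 268.8°.
Largest gap = 268.8° ⇒ minimal covering band is its complement: 360° − 268.8° = 91.2°.
Band runs from -4.4° eastward to +86.8°.

91.2°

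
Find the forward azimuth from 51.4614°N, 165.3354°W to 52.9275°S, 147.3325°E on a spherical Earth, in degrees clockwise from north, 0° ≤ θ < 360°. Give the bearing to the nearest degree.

208°

Δλ = 147.3325 − -165.3354 = 312.6679°; wrapped into (−180°, 180°]: -47.3321°.
θ = atan2( sin Δλ · cos φ₂ , cos φ₁ · sin φ₂ − sin φ₁ · cos φ₂ · cos Δλ )
  = atan2(-0.44325, -0.81668) = -151.509° → normalised to [0°, 360°): 208.491°.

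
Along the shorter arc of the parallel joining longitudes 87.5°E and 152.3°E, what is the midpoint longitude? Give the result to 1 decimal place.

Signed shortest Δλ from +87.5° to +152.3° is +64.8°.
Midpoint longitude = +87.5° + (+64.8°)/2 = +87.5° + 32.4° = +119.9°.

119.9°E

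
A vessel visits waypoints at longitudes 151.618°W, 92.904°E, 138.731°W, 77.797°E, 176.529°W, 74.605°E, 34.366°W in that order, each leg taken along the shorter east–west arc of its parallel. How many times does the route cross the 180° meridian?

5

Leg 1: -151.618° → +92.904°, shortest Δλ = -115.478° (west) — crosses 180°.
Leg 2: +92.904° → -138.731°, shortest Δλ = 128.365° (east) — crosses 180°.
Leg 3: -138.731° → +77.797°, shortest Δλ = -143.472° (west) — crosses 180°.
Leg 4: +77.797° → -176.529°, shortest Δλ = 105.674° (east) — crosses 180°.
Leg 5: -176.529° → +74.605°, shortest Δλ = -108.866° (west) — crosses 180°.
Leg 6: +74.605° → -34.366°, shortest Δλ = -108.971° (west) — does not cross 180°.
Total crossings: 5.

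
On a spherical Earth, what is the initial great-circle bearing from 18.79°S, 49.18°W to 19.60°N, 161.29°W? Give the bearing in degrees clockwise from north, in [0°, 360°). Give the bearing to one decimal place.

283.1°

Δλ = -161.29 − -49.18 = -112.11°.
θ = atan2( sin Δλ · cos φ₂ , cos φ₁ · sin φ₂ − sin φ₁ · cos φ₂ · cos Δλ )
  = atan2(-0.87278, 0.20336) = -76.884° → normalised to [0°, 360°): 283.116°.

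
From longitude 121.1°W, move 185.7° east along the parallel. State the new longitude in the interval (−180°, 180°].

Start at -121.1°; shift +185.7° → +64.6°.
+64.6° already lies in (−180°, 180°].

64.6°E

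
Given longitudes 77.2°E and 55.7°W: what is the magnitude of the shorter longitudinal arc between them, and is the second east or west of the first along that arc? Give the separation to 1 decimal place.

Raw difference: -55.7 − 77.2 = -132.9°.
Normalise into (−180°, 180°]: -132.9° stays -132.9°.
Negative ⇒ the second point lies to the west; separation 132.9°.

132.9° west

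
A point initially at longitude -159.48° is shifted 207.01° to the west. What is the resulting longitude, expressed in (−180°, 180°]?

-6.49°

Start at -159.48°; shift −207.01° → -366.49°.
-366.49° lies outside (−180°, 180°]; add 360° → -6.49°.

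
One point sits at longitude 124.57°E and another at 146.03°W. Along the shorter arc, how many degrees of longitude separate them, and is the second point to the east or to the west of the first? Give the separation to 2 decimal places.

89.40° east

Raw difference: -146.03 − 124.57 = -270.6°.
Normalise into (−180°, 180°]: -270.6° + 360° = 89.4°.
Positive ⇒ the second point lies to the east; separation 89.40°.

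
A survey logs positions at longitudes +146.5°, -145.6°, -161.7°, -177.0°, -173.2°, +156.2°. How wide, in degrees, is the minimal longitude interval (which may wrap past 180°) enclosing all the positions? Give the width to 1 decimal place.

67.9°

Sort the longitudes: -177.0°, -173.2°, -161.7°, -145.6°, +146.5°, +156.2°.
Eastward gaps between consecutive values (wrapping around): 3.8°, 11.5°, 16.1°, 292.1°, 9.7°, 26.8°.
Largest gap = 292.1° ⇒ minimal covering band is its complement: 360° − 292.1° = 67.9°.
Band runs from +146.5° eastward to -145.6°, crossing the antimeridian.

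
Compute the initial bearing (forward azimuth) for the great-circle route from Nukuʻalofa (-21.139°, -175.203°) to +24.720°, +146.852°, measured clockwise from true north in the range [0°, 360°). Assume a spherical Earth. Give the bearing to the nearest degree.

Δλ = 146.852 − -175.203 = 322.055°; wrapped into (−180°, 180°]: -37.945°.
θ = atan2( sin Δλ · cos φ₂ , cos φ₁ · sin φ₂ − sin φ₁ · cos φ₂ · cos Δλ )
  = atan2(-0.55856, 0.64838) = -40.744° → normalised to [0°, 360°): 319.256°.

319°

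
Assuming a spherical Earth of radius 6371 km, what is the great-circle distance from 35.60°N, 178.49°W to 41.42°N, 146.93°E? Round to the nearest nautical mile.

1650 nmi

Δλ = 146.93 − -178.49 = 325.42°; wrapped into (−180°, 180°]: -34.58°.
Δφ = 41.42 − 35.60 = 5.82°.
a = sin²(Δφ/2) + cos φ₁ · cos φ₂ · sin²(Δλ/2) = 0.056436.
c = 2·atan2(√a, √(1−a)) = 0.47971 rad → d = 6371·c ≈ 3056.25 km ≈ 1650.24 nmi.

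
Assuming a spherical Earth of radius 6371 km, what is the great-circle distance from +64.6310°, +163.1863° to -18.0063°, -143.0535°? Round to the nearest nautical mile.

Δλ = -143.0535 − 163.1863 = -306.2398°; wrapped into (−180°, 180°]: 53.7602°.
Δφ = -18.0063 − 64.6310 = -82.6373°.
a = sin²(Δφ/2) + cos φ₁ · cos φ₂ · sin²(Δλ/2) = 0.519217.
c = 2·atan2(√a, √(1−a)) = 1.60924 rad → d = 6371·c ≈ 10252.47 km ≈ 5535.89 nmi.

5536 nmi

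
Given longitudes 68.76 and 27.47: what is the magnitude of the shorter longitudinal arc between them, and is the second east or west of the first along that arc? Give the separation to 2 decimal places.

Raw difference: 27.47 − 68.76 = -41.29°.
Normalise into (−180°, 180°]: -41.29° stays -41.29°.
Negative ⇒ the second point lies to the west; separation 41.29°.

41.29° west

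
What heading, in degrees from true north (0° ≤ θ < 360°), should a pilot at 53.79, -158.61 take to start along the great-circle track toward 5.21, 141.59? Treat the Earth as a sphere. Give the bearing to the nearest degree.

Δλ = 141.59 − -158.61 = 300.20°; wrapped into (−180°, 180°]: -59.80°.
θ = atan2( sin Δλ · cos φ₂ , cos φ₁ · sin φ₂ − sin φ₁ · cos φ₂ · cos Δλ )
  = atan2(-0.86070, -0.35054) = -112.160° → normalised to [0°, 360°): 247.840°.

248°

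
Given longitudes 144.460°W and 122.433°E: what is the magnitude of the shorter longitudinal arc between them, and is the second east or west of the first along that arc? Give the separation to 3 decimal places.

93.107° west

Raw difference: 122.433 − -144.460 = 266.893°.
Normalise into (−180°, 180°]: 266.893° − 360° = -93.107°.
Negative ⇒ the second point lies to the west; separation 93.107°.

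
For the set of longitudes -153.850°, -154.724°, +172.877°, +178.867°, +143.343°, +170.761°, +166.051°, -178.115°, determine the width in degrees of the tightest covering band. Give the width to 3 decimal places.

Sort the longitudes: -178.115°, -154.724°, -153.850°, +143.343°, +166.051°, +170.761°, +172.877°, +178.867°.
Eastward gaps between consecutive values (wrapping around): 23.391°, 0.874°, 297.193°, 22.708°, 4.710°, 2.116°, 5.990°, 3.018°.
Largest gap = 297.193° ⇒ minimal covering band is its complement: 360° − 297.193° = 62.807°.
Band runs from +143.343° eastward to -153.850°, crossing the antimeridian.

62.807°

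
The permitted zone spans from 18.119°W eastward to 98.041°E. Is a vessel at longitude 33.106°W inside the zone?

No

Band width going east from -18.119° to +98.041°: ((98.041 − -18.119) mod 360) = 116.160°.
Offset of -33.106° east of the west edge: ((-33.106 − -18.119) mod 360) = 345.013°.
345.013° > 116.160° ⇒ outside.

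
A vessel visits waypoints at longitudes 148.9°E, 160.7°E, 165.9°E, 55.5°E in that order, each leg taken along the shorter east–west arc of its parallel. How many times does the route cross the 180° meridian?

0

Leg 1: +148.9° → +160.7°, shortest Δλ = 11.8° (east) — does not cross 180°.
Leg 2: +160.7° → +165.9°, shortest Δλ = 5.2° (east) — does not cross 180°.
Leg 3: +165.9° → +55.5°, shortest Δλ = -110.4° (west) — does not cross 180°.
Total crossings: 0.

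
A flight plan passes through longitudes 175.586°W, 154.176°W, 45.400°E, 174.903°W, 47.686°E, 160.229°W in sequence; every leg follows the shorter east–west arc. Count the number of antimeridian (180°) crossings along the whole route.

Leg 1: -175.586° → -154.176°, shortest Δλ = 21.41° (east) — does not cross 180°.
Leg 2: -154.176° → +45.400°, shortest Δλ = -160.424° (west) — crosses 180°.
Leg 3: +45.400° → -174.903°, shortest Δλ = 139.697° (east) — crosses 180°.
Leg 4: -174.903° → +47.686°, shortest Δλ = -137.411° (west) — crosses 180°.
Leg 5: +47.686° → -160.229°, shortest Δλ = 152.085° (east) — crosses 180°.
Total crossings: 4.

4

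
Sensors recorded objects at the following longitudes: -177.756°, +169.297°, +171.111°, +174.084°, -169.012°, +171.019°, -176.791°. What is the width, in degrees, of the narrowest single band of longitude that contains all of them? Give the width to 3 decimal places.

Sort the longitudes: -177.756°, -176.791°, -169.012°, +169.297°, +171.019°, +171.111°, +174.084°.
Eastward gaps between consecutive values (wrapping around): 0.965°, 7.779°, 338.309°, 1.722°, 0.092°, 2.973°, 8.160°.
Largest gap = 338.309° ⇒ minimal covering band is its complement: 360° − 338.309° = 21.691°.
Band runs from +169.297° eastward to -169.012°, crossing the antimeridian.

21.691°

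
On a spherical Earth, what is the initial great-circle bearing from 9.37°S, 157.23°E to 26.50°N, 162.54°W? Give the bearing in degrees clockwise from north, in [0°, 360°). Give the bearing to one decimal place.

Δλ = -162.54 − 157.23 = -319.77°; wrapped into (−180°, 180°]: 40.23°.
θ = atan2( sin Δλ · cos φ₂ , cos φ₁ · sin φ₂ − sin φ₁ · cos φ₂ · cos Δλ )
  = atan2(0.57800, 0.55148) = 46.345° → normalised to [0°, 360°): 46.345°.

46.3°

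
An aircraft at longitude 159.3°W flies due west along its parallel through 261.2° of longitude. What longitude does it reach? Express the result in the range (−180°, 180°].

60.5°W

Start at -159.3°; shift −261.2° → -420.5°.
-420.5° lies outside (−180°, 180°]; add 360° → -60.5°.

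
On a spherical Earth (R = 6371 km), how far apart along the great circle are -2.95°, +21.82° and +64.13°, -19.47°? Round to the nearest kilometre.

8192 km

Δλ = -19.47 − 21.82 = -41.29°.
Δφ = 64.13 − -2.95 = 67.08°.
a = sin²(Δφ/2) + cos φ₁ · cos φ₂ · sin²(Δλ/2) = 0.359446.
c = 2·atan2(√a, √(1−a)) = 1.28585 rad → d = 6371·c ≈ 8192.13 km.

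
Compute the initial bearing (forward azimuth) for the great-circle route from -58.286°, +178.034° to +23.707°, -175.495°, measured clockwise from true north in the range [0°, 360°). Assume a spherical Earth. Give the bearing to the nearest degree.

6°

Δλ = -175.495 − 178.034 = -353.529°; wrapped into (−180°, 180°]: 6.471°.
θ = atan2( sin Δλ · cos φ₂ , cos φ₁ · sin φ₂ − sin φ₁ · cos φ₂ · cos Δλ )
  = atan2(0.10319, 0.98529) = 5.979° → normalised to [0°, 360°): 5.979°.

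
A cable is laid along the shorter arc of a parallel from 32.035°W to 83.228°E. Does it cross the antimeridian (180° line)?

Signed shortest Δλ = ((83.228 − -32.035 + 180) mod 360) − 180 = 115.263°.
Going east by 115.263° from -32.035° reaches +83.228° without touching 180°.

No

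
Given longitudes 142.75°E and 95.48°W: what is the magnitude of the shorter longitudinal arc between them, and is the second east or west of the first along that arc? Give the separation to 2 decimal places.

Raw difference: -95.48 − 142.75 = -238.23°.
Normalise into (−180°, 180°]: -238.23° + 360° = 121.77°.
Positive ⇒ the second point lies to the east; separation 121.77°.

121.77° east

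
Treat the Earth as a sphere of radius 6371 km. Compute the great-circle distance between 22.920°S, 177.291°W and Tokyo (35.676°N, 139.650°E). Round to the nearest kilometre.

7935 km

Δλ = 139.650 − -177.291 = 316.941°; wrapped into (−180°, 180°]: -43.059°.
Δφ = 35.676 − -22.920 = 58.596°.
a = sin²(Δφ/2) + cos φ₁ · cos φ₂ · sin²(Δλ/2) = 0.340228.
c = 2·atan2(√a, √(1−a)) = 1.24555 rad → d = 6371·c ≈ 7935.39 km.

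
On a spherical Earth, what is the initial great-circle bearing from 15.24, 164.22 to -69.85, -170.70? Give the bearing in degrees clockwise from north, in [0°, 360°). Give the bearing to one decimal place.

Δλ = -170.70 − 164.22 = -334.92°; wrapped into (−180°, 180°]: 25.08°.
θ = atan2( sin Δλ · cos φ₂ , cos φ₁ · sin φ₂ − sin φ₁ · cos φ₂ · cos Δλ )
  = atan2(0.14602, -0.98779) = 171.591° → normalised to [0°, 360°): 171.591°.

171.6°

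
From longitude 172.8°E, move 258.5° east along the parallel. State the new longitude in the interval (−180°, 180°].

Start at +172.8°; shift +258.5° → +431.3°.
+431.3° lies outside (−180°, 180°]; subtract 360° → +71.3°.

71.3°E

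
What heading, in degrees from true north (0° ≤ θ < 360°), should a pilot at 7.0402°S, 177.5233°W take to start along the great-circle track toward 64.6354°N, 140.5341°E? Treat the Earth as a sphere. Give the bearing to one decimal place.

343.0°

Δλ = 140.5341 − -177.5233 = 318.0574°; wrapped into (−180°, 180°]: -41.9426°.
θ = atan2( sin Δλ · cos φ₂ , cos φ₁ · sin φ₂ − sin φ₁ · cos φ₂ · cos Δλ )
  = atan2(-0.28632, 0.93584) = -17.012° → normalised to [0°, 360°): 342.988°.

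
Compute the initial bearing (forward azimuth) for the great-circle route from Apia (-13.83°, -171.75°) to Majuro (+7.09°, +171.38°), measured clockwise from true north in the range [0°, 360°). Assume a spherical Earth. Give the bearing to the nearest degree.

Δλ = 171.38 − -171.75 = 343.13°; wrapped into (−180°, 180°]: -16.87°.
θ = atan2( sin Δλ · cos φ₂ , cos φ₁ · sin φ₂ − sin φ₁ · cos φ₂ · cos Δλ )
  = atan2(-0.28798, 0.34686) = -39.702° → normalised to [0°, 360°): 320.298°.

320°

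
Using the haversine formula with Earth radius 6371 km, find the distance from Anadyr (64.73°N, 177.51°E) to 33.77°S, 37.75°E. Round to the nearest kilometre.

Δλ = 37.75 − 177.51 = -139.76°.
Δφ = -33.77 − 64.73 = -98.50°.
a = sin²(Δφ/2) + cos φ₁ · cos φ₂ · sin²(Δλ/2) = 0.886774.
c = 2·atan2(√a, √(1−a)) = 2.45522 rad → d = 6371·c ≈ 15642.18 km.

15642 km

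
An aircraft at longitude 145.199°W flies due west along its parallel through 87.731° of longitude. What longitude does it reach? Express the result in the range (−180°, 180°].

Start at -145.199°; shift −87.731° → -232.930°.
-232.930° lies outside (−180°, 180°]; add 360° → +127.070°.

127.070°E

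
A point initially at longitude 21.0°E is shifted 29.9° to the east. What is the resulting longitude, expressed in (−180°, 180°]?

Start at +21.0°; shift +29.9° → +50.9°.
+50.9° already lies in (−180°, 180°].

50.9°E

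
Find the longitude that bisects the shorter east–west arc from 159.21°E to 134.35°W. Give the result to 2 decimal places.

Signed shortest Δλ from +159.21° to -134.35° is +66.44°.
Midpoint longitude = +159.21° + (+66.44°)/2 = +159.21° + 33.22° = +192.43°.
Normalise into (−180°, 180°]: -167.57°.
(The naïve average (+159.21 + -134.35)/2 = 12.43° is on the wrong side of the globe.)

167.57°W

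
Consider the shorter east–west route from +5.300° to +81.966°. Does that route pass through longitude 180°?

Signed shortest Δλ = ((81.966 − 5.300 + 180) mod 360) − 180 = 76.666°.
Going east by 76.666° from +5.300° reaches +81.966° without touching 180°.

No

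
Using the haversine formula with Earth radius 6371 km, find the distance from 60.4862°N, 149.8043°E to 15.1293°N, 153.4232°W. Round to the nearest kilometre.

Δλ = -153.4232 − 149.8043 = -303.2275°; wrapped into (−180°, 180°]: 56.7725°.
Δφ = 15.1293 − 60.4862 = -45.3569°.
a = sin²(Δφ/2) + cos φ₁ · cos φ₂ · sin²(Δλ/2) = 0.256140.
c = 2·atan2(√a, √(1−a)) = 1.06132 rad → d = 6371·c ≈ 6761.67 km.

6762 km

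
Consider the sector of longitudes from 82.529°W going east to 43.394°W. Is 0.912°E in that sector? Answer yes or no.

No

Band width going east from -82.529° to -43.394°: ((-43.394 − -82.529) mod 360) = 39.135°.
Offset of +0.912° east of the west edge: ((0.912 − -82.529) mod 360) = 83.441°.
83.441° > 39.135° ⇒ outside.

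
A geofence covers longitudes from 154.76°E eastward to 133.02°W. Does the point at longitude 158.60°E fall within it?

Yes

Band width going east from +154.76° to -133.02°: ((-133.02 − 154.76) mod 360) = 72.22°.
Offset of +158.60° east of the west edge: ((158.60 − 154.76) mod 360) = 3.84°.
3.84° ≤ 72.22° ⇒ inside.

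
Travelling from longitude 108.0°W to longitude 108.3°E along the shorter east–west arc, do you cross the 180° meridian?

Naïve |108.3 − -108.0| = 216.3° > 180°, so the shorter arc goes the other way round — across 180°.
Signed shortest Δλ = ((108.3 − -108.0 + 180) mod 360) − 180 = -143.7°.
Going west by 143.7° from -108.0° passes through 180° before reaching +108.3°.

Yes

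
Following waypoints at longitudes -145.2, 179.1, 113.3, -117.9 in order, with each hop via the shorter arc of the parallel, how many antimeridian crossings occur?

2

Leg 1: -145.2° → +179.1°, shortest Δλ = -35.7° (west) — crosses 180°.
Leg 2: +179.1° → +113.3°, shortest Δλ = -65.8° (west) — does not cross 180°.
Leg 3: +113.3° → -117.9°, shortest Δλ = 128.8° (east) — crosses 180°.
Total crossings: 2.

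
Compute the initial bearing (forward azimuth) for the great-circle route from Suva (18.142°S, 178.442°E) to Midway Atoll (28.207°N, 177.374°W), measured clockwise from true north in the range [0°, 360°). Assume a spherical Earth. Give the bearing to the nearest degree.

Δλ = -177.374 − 178.442 = -355.816°; wrapped into (−180°, 180°]: 4.184°.
θ = atan2( sin Δλ · cos φ₂ , cos φ₁ · sin φ₂ − sin φ₁ · cos φ₂ · cos Δλ )
  = atan2(0.06430, 0.72283) = 5.083° → normalised to [0°, 360°): 5.083°.

5°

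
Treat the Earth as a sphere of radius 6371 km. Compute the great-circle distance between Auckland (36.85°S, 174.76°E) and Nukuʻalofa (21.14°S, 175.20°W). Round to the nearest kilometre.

Δλ = -175.20 − 174.76 = -349.96°; wrapped into (−180°, 180°]: 10.04°.
Δφ = -21.14 − -36.85 = 15.71°.
a = sin²(Δφ/2) + cos φ₁ · cos φ₂ · sin²(Δλ/2) = 0.024392.
c = 2·atan2(√a, √(1−a)) = 0.31365 rad → d = 6371·c ≈ 1998.24 km.

1998 km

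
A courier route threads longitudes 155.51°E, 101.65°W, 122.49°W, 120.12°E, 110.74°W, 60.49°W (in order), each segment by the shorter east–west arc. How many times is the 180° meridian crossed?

3

Leg 1: +155.51° → -101.65°, shortest Δλ = 102.84° (east) — crosses 180°.
Leg 2: -101.65° → -122.49°, shortest Δλ = -20.84° (west) — does not cross 180°.
Leg 3: -122.49° → +120.12°, shortest Δλ = -117.39° (west) — crosses 180°.
Leg 4: +120.12° → -110.74°, shortest Δλ = 129.14° (east) — crosses 180°.
Leg 5: -110.74° → -60.49°, shortest Δλ = 50.25° (east) — does not cross 180°.
Total crossings: 3.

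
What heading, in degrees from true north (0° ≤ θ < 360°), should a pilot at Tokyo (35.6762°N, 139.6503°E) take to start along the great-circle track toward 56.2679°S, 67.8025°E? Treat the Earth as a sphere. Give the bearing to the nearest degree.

214°

Δλ = 67.8025 − 139.6503 = -71.8478°.
θ = atan2( sin Δλ · cos φ₂ , cos φ₁ · sin φ₂ − sin φ₁ · cos φ₂ · cos Δλ )
  = atan2(-0.52767, -0.77646) = -145.800° → normalised to [0°, 360°): 214.200°.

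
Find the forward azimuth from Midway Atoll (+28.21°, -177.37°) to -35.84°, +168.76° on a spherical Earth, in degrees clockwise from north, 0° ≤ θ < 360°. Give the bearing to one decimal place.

Δλ = 168.76 − -177.37 = 346.13°; wrapped into (−180°, 180°]: -13.87°.
θ = atan2( sin Δλ · cos φ₂ , cos φ₁ · sin φ₂ − sin φ₁ · cos φ₂ · cos Δλ )
  = atan2(-0.19433, -0.88800) = -167.656° → normalised to [0°, 360°): 192.344°.

192.3°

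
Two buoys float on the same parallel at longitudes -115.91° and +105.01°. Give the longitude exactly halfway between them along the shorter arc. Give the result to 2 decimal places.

+174.55°

Signed shortest Δλ from -115.91° to +105.01° is -139.08°.
Midpoint longitude = -115.91° + (-139.08°)/2 = -115.91° − 69.54° = -185.45°.
Normalise into (−180°, 180°]: +174.55°.
(The naïve average (-115.91 + +105.01)/2 = -5.45° is on the wrong side of the globe.)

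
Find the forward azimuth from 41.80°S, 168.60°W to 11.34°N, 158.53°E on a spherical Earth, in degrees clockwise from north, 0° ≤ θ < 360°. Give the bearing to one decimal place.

Δλ = 158.53 − -168.60 = 327.13°; wrapped into (−180°, 180°]: -32.87°.
θ = atan2( sin Δλ · cos φ₂ , cos φ₁ · sin φ₂ − sin φ₁ · cos φ₂ · cos Δλ )
  = atan2(-0.53214, 0.69548) = -37.421° → normalised to [0°, 360°): 322.579°.

322.6°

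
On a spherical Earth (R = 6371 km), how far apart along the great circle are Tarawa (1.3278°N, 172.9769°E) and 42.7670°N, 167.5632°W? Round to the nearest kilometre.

Δλ = -167.5632 − 172.9769 = -340.5401°; wrapped into (−180°, 180°]: 19.4599°.
Δφ = 42.7670 − 1.3278 = 41.4392°.
a = sin²(Δφ/2) + cos φ₁ · cos φ₂ · sin²(Δλ/2) = 0.146134.
c = 2·atan2(√a, √(1−a)) = 0.78451 rad → d = 6371·c ≈ 4998.13 km.

4998 km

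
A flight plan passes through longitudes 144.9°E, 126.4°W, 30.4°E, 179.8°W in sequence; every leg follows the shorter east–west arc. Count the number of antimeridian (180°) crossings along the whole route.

2

Leg 1: +144.9° → -126.4°, shortest Δλ = 88.7° (east) — crosses 180°.
Leg 2: -126.4° → +30.4°, shortest Δλ = 156.8° (east) — does not cross 180°.
Leg 3: +30.4° → -179.8°, shortest Δλ = 149.8° (east) — crosses 180°.
Total crossings: 2.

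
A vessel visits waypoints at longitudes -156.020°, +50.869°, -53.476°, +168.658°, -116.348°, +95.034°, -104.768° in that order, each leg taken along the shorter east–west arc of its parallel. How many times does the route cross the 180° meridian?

5

Leg 1: -156.020° → +50.869°, shortest Δλ = -153.111° (west) — crosses 180°.
Leg 2: +50.869° → -53.476°, shortest Δλ = -104.345° (west) — does not cross 180°.
Leg 3: -53.476° → +168.658°, shortest Δλ = -137.866° (west) — crosses 180°.
Leg 4: +168.658° → -116.348°, shortest Δλ = 74.994° (east) — crosses 180°.
Leg 5: -116.348° → +95.034°, shortest Δλ = -148.618° (west) — crosses 180°.
Leg 6: +95.034° → -104.768°, shortest Δλ = 160.198° (east) — crosses 180°.
Total crossings: 5.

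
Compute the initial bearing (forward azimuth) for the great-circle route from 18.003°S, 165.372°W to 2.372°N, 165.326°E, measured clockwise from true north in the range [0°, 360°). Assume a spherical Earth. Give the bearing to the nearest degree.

Δλ = 165.326 − -165.372 = 330.698°; wrapped into (−180°, 180°]: -29.302°.
θ = atan2( sin Δλ · cos φ₂ , cos φ₁ · sin φ₂ − sin φ₁ · cos φ₂ · cos Δλ )
  = atan2(-0.48899, 0.30865) = -57.740° → normalised to [0°, 360°): 302.260°.

302°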